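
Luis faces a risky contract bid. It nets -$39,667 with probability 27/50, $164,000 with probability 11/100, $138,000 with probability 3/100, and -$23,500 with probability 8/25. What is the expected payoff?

-$6,760.18

EV = 27/50 × (-39667) + 11/100 × 164000 + 3/100 × 138000 + 8/25 × (-23500) = -21420.18 + 18040 + 4140 − 7520 = -6760.18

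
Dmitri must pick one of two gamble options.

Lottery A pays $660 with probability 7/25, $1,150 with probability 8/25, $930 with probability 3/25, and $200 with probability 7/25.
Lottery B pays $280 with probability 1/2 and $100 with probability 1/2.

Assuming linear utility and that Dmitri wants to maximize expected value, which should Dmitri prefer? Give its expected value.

Lottery A ($720.40)

Lottery A = 7/25 × 660 + 8/25 × 1150 + 3/25 × 930 + 7/25 × 200 = 184.8 + 368 + 111.6 + 56 = 720.4
Lottery B = 1/2 × 280 + 1/2 × 100 = 140 + 50 = 190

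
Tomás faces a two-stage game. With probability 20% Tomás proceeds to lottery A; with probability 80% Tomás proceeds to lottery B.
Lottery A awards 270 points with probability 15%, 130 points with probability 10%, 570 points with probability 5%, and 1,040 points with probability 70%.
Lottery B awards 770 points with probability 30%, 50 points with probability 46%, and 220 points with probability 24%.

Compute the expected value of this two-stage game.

407.44 points

EV(A) = 0.15 × 270 + 0.1 × 130 + 0.05 × 570 + 0.7 × 1040 = 40.5 + 13 + 28.5 + 728 = 810
EV(B) = 0.3 × 770 + 0.46 × 50 + 0.24 × 220 = 231 + 23 + 52.8 = 306.8
Overall = 0.2 × 810 + 0.8 × 306.8 = 162 + 245.44 = 407.44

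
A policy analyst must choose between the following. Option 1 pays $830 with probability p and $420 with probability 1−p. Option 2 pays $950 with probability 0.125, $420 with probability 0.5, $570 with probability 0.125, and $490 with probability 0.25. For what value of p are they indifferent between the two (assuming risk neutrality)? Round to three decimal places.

p = 0.250

EV(Option 2) = 0.125 × 950 + 0.5 × 420 + 0.125 × 570 + 0.25 × 490 = 118.75 + 210 + 71.25 + 122.5 = 522.5
p·830 + (1−p)·420 = 522.5
410p + 420 = 522.5
p = (522.5 − 420) / 410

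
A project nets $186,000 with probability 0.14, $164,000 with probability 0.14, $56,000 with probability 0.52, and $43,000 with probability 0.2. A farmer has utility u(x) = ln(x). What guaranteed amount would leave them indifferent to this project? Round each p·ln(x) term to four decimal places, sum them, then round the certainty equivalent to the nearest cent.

$73,042.74

E[u] = 0.14·ln(186000) + 0.14·ln(164000) + 0.52·ln(56000) + 0.2·ln(43000) = 1.6987 + 1.6811 + 5.6852 + 2.1338 = 11.1988
CE = e^11.1988 ≈ 73042.74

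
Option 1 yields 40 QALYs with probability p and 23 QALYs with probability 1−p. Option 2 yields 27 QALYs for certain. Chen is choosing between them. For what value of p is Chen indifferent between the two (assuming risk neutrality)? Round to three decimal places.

p·40 + (1−p)·23 = 27
17p + 23 = 27
p = (27 − 23) / 17

p = 0.235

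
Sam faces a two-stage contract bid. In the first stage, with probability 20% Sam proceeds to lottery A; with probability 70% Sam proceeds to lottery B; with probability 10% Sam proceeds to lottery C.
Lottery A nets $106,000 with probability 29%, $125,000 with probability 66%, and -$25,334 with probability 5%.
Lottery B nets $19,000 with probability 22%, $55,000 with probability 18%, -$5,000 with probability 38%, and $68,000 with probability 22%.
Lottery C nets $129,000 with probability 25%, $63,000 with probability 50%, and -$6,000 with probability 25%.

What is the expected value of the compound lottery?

EV(A) = 0.29 × 106000 + 0.66 × 125000 + 0.05 × (-25334) = 30740 + 82500 − 1266.7 = 111973.3
EV(B) = 0.22 × 19000 + 0.18 × 55000 + 0.38 × (-5000) + 0.22 × 68000 = 4180 + 9900 − 1900 + 14960 = 27140
EV(C) = 0.25 × 129000 + 0.5 × 63000 + 0.25 × (-6000) = 32250 + 31500 − 1500 = 62250
Overall = 0.2 × 111973.3 + 0.7 × 27140 + 0.1 × 62250 = 22394.66 + 18998 + 6225 = 47617.66

$47,617.66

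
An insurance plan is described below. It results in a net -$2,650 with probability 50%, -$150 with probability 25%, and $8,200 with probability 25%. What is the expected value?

$687.50

EV = 0.5 × (-2650) + 0.25 × (-150) + 0.25 × 8200 = -1325 − 37.5 + 2050 = 687.5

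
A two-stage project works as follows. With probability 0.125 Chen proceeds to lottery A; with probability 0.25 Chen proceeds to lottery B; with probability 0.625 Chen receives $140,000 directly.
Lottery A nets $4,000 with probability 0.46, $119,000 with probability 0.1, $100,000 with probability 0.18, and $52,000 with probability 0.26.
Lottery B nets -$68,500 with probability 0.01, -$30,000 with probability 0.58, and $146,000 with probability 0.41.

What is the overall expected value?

$103,601.25

EV(A) = 0.46 × 4000 + 0.1 × 119000 + 0.18 × 100000 + 0.26 × 52000 = 1840 + 11900 + 18000 + 13520 = 45260
EV(B) = 0.01 × (-68500) + 0.58 × (-30000) + 0.41 × 146000 = -685 − 17400 + 59860 = 41775
Branch C: 140000 (certain)
Overall = 0.125 × 45260 + 0.25 × 41775 + 0.625 × 140000 = 5657.5 + 10443.75 + 87500 = 103601.25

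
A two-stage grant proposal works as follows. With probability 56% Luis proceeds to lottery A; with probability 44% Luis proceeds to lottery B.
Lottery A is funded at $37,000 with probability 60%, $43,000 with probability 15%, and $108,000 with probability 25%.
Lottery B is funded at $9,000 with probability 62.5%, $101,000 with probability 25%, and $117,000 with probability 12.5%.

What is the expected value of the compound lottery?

$51,184

EV(A) = 0.6 × 37000 + 0.15 × 43000 + 0.25 × 108000 = 22200 + 6450 + 27000 = 55650
EV(B) = 0.625 × 9000 + 0.25 × 101000 + 0.125 × 117000 = 5625 + 25250 + 14625 = 45500
Overall = 0.56 × 55650 + 0.44 × 45500 = 31164 + 20020 = 51184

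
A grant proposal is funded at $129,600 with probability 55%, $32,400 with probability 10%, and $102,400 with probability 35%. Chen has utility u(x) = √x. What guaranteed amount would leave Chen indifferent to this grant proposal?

$107,584

E[u] = 0.55·√129600 + 0.1·√32400 + 0.35·√102400 = 0.55·360 + 0.1·180 + 0.35·320 = 328
CE = (328)² = 107584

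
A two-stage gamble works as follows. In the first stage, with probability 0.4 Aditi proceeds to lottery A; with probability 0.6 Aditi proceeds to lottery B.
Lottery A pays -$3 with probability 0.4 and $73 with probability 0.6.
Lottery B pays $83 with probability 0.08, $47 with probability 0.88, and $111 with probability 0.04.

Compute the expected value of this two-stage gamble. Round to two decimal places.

EV(A) = 0.4 × (-3) + 0.6 × 73 = -1.2 + 43.8 = 42.6
EV(B) = 0.08 × 83 + 0.88 × 47 + 0.04 × 111 = 6.64 + 41.36 + 4.44 = 52.44
Overall = 0.4 × 42.6 + 0.6 × 52.44 = 17.04 + 31.464 = 48.504

$48.50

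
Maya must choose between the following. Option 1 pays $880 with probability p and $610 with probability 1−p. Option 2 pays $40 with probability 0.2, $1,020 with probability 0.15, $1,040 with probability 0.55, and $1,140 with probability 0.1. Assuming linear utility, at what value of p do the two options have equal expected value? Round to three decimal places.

p = 0.878

EV(Option 2) = 0.2 × 40 + 0.15 × 1020 + 0.55 × 1040 + 0.1 × 1140 = 8 + 153 + 572 + 114 = 847
p·880 + (1−p)·610 = 847
270p + 610 = 847
p = (847 − 610) / 270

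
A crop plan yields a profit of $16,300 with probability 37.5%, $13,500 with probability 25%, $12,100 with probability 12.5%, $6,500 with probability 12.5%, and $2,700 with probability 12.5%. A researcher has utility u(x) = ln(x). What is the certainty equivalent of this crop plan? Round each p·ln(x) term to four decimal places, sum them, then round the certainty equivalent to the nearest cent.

E[u] = 0.375·ln(16300) + 0.25·ln(13500) + 0.125·ln(12100) + 0.125·ln(6500) + 0.125·ln(2700) = 3.6371 + 2.3776 + 1.1751 + 1.0974 + 0.9876 = 9.2748
CE = e^9.2748 ≈ 10665.83

$10,665.83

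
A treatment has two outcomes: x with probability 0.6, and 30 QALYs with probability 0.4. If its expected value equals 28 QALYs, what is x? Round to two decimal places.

0.6·x + 0.4·30 = 28
0.6·x = 28 − 12 = 16
x = 16 / 0.6 = 26.6667

x = 26.67 QALYs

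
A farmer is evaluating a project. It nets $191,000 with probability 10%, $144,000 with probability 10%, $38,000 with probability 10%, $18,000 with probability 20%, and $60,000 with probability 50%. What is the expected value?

$70,900

EV = 0.1 × 191000 + 0.1 × 144000 + 0.1 × 38000 + 0.2 × 18000 + 0.5 × 60000 = 19100 + 14400 + 3800 + 3600 + 30000 = 70900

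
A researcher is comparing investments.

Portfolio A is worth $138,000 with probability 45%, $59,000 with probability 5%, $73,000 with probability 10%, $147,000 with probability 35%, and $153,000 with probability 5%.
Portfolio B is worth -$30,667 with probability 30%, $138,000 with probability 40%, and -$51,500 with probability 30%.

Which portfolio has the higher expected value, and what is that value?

Portfolio A ($131,450)

Portfolio A = 0.45 × 138000 + 0.05 × 59000 + 0.1 × 73000 + 0.35 × 147000 + 0.05 × 153000 = 62100 + 2950 + 7300 + 51450 + 7650 = 131450
Portfolio B = 0.3 × (-30667) + 0.4 × 138000 + 0.3 × (-51500) = -9200.1 + 55200 − 15450 = 30549.9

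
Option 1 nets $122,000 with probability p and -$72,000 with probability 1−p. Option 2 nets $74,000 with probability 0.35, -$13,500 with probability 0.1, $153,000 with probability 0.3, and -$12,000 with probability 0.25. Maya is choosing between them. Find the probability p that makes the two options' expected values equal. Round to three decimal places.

EV(Option 2) = 0.35 × 74000 + 0.1 × (-13500) + 0.3 × 153000 + 0.25 × (-12000) = 25900 − 1350 + 45900 − 3000 = 67450
p·122000 + (1−p)·(-72000) = 67450
194000p − 72000 = 67450
p = (67450 + 72000) / 194000

p = 0.719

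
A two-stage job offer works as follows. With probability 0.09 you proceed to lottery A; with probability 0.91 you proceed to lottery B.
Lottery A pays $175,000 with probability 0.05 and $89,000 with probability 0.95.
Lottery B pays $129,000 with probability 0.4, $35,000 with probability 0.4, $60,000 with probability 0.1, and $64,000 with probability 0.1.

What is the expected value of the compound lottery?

$79,377

EV(A) = 0.05 × 175000 + 0.95 × 89000 = 8750 + 84550 = 93300
EV(B) = 0.4 × 129000 + 0.4 × 35000 + 0.1 × 60000 + 0.1 × 64000 = 51600 + 14000 + 6000 + 6400 = 78000
Overall = 0.09 × 93300 + 0.91 × 78000 = 8397 + 70980 = 79377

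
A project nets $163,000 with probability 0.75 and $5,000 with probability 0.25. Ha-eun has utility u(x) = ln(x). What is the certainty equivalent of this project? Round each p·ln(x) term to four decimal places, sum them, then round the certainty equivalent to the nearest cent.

E[u] = 0.75·ln(163000) + 0.25·ln(5000) = 9.0011 + 2.1293 = 11.1304
CE = e^11.1304 ≈ 68213.65

$68,213.65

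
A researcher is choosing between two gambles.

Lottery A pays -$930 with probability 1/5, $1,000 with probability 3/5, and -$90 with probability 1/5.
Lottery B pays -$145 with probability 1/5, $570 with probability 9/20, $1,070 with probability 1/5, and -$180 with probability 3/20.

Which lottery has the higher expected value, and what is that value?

Lottery B ($414.50)

Lottery A = 1/5 × (-930) + 3/5 × 1000 + 1/5 × (-90) = -186 + 600 − 18 = 396
Lottery B = 1/5 × (-145) + 9/20 × 570 + 1/5 × 1070 + 3/20 × (-180) = -29 + 256.5 + 214 − 27 = 414.5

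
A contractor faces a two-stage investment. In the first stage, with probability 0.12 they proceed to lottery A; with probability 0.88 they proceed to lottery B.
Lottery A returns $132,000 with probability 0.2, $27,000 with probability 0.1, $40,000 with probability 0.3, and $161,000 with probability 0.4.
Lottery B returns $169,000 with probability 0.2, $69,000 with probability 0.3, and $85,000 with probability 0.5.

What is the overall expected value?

EV(A) = 0.2 × 132000 + 0.1 × 27000 + 0.3 × 40000 + 0.4 × 161000 = 26400 + 2700 + 12000 + 64400 = 105500
EV(B) = 0.2 × 169000 + 0.3 × 69000 + 0.5 × 85000 = 33800 + 20700 + 42500 = 97000
Overall = 0.12 × 105500 + 0.88 × 97000 = 12660 + 85360 = 98020

$98,020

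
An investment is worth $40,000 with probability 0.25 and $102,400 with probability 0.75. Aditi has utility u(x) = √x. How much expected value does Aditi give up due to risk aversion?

E[u] = 0.25·√40000 + 0.75·√102400 = 0.25·200 + 0.75·320 = 290
CE = (290)² = 84100
Risk premium = EV − CE = 86800 − 84100 = 2700

$2,700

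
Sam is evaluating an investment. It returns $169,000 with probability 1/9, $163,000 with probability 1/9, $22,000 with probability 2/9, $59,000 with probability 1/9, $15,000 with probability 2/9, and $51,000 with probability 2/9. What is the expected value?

EV = 1/9 × 169000 + 1/9 × 163000 + 2/9 × 22000 + 1/9 × 59000 + 2/9 × 15000 + 2/9 × 51000 = 18777.7778 + 18111.1111 + 4888.8889 + 6555.5556 + 3333.3333 + 11333.3333 = 63000

$63,000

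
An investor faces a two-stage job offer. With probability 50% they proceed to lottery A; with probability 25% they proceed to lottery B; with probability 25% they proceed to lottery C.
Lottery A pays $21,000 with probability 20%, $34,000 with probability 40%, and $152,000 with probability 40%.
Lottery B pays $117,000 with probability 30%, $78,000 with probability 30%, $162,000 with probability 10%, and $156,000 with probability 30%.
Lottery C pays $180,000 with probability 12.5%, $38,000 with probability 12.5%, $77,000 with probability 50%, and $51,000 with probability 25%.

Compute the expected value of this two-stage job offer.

EV(A) = 0.2 × 21000 + 0.4 × 34000 + 0.4 × 152000 = 4200 + 13600 + 60800 = 78600
EV(B) = 0.3 × 117000 + 0.3 × 78000 + 0.1 × 162000 + 0.3 × 156000 = 35100 + 23400 + 16200 + 46800 = 121500
EV(C) = 0.125 × 180000 + 0.125 × 38000 + 0.5 × 77000 + 0.25 × 51000 = 22500 + 4750 + 38500 + 12750 = 78500
Overall = 0.5 × 78600 + 0.25 × 121500 + 0.25 × 78500 = 39300 + 30375 + 19625 = 89300

$89,300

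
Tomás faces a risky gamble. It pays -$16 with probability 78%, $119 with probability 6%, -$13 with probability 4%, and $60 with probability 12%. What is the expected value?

$1.34

EV = 0.78 × (-16) + 0.06 × 119 + 0.04 × (-13) + 0.12 × 60 = -12.48 + 7.14 − 0.52 + 7.2 = 1.34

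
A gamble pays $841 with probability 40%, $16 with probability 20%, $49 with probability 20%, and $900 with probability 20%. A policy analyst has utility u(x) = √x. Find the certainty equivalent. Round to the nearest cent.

E[u] = 0.4·√841 + 0.2·√16 + 0.2·√49 + 0.2·√900 = 0.4·29 + 0.2·4 + 0.2·7 + 0.2·30 = 19.8
CE = (19.8)² = 392.04

$392.04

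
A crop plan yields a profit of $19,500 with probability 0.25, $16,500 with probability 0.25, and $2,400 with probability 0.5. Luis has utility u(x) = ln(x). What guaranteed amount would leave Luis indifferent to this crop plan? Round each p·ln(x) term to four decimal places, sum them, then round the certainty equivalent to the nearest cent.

$6,561.01

E[u] = 0.25·ln(19500) + 0.25·ln(16500) + 0.5·ln(2400) = 2.4695 + 2.4278 + 3.8916 = 8.7889
CE = e^8.7889 ≈ 6561.01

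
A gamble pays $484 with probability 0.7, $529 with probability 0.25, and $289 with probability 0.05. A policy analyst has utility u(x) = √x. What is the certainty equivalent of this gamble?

E[u] = 0.7·√484 + 0.25·√529 + 0.05·√289 = 0.7·22 + 0.25·23 + 0.05·17 = 22
CE = (22)² = 484

$484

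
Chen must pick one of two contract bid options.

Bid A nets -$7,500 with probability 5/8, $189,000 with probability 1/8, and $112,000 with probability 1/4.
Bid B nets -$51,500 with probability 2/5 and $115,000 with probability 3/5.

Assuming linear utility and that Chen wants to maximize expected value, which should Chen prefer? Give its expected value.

Bid B ($48,400)

Bid A = 5/8 × (-7500) + 1/8 × 189000 + 1/4 × 112000 = -4687.5 + 23625 + 28000 = 46937.5
Bid B = 2/5 × (-51500) + 3/5 × 115000 = -20600 + 69000 = 48400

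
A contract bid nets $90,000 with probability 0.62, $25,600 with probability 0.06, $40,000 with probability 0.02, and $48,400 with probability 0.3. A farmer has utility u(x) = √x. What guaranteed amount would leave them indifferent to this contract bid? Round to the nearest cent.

E[u] = 0.62·√90000 + 0.06·√25600 + 0.02·√40000 + 0.3·√48400 = 0.62·300 + 0.06·160 + 0.02·200 + 0.3·220 = 265.6
CE = (265.6)² = 70543.36

$70,543.36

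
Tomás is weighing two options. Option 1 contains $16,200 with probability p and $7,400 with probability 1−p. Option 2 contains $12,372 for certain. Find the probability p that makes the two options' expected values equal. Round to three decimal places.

p·16200 + (1−p)·7400 = 12372
8800p + 7400 = 12372
p = (12372 − 7400) / 8800

p = 0.565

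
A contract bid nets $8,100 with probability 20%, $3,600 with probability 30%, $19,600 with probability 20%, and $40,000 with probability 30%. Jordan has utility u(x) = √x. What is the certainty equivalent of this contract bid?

$15,376

E[u] = 0.2·√8100 + 0.3·√3600 + 0.2·√19600 + 0.3·√40000 = 0.2·90 + 0.3·60 + 0.2·140 + 0.3·200 = 124
CE = (124)² = 15376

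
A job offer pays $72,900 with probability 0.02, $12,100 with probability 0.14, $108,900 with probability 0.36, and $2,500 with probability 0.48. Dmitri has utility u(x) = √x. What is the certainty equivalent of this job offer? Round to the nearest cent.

$26,764.96

E[u] = 0.02·√72900 + 0.14·√12100 + 0.36·√108900 + 0.48·√2500 = 0.02·270 + 0.14·110 + 0.36·330 + 0.48·50 = 163.6
CE = (163.6)² = 26764.96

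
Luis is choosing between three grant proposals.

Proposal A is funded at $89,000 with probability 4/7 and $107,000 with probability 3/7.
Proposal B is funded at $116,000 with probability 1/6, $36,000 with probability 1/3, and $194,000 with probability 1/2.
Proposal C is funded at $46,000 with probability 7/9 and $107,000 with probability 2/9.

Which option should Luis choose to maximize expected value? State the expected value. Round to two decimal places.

Proposal B ($128,333.33)

Proposal A = 4/7 × 89000 + 3/7 × 107000 = 50857.1429 + 45857.1429 = 96714.2857
Proposal B = 1/6 × 116000 + 1/3 × 36000 + 1/2 × 194000 = 19333.3333 + 12000 + 97000 = 128333.3333
Proposal C = 7/9 × 46000 + 2/9 × 107000 = 35777.7778 + 23777.7778 = 59555.5556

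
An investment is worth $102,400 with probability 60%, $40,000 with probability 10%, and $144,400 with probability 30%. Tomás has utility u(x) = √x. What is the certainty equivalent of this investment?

E[u] = 0.6·√102400 + 0.1·√40000 + 0.3·√144400 = 0.6·320 + 0.1·200 + 0.3·380 = 326
CE = (326)² = 106276

$106,276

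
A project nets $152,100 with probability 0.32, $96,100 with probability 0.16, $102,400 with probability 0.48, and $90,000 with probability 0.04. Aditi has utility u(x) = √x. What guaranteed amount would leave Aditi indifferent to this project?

$115,600

E[u] = 0.32·√152100 + 0.16·√96100 + 0.48·√102400 + 0.04·√90000 = 0.32·390 + 0.16·310 + 0.48·320 + 0.04·300 = 340
CE = (340)² = 115600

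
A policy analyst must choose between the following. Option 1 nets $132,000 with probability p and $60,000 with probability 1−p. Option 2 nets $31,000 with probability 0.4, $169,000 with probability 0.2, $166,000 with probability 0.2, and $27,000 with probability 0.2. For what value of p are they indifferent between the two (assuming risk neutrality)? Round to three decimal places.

p = 0.344

EV(Option 2) = 0.4 × 31000 + 0.2 × 169000 + 0.2 × 166000 + 0.2 × 27000 = 12400 + 33800 + 33200 + 5400 = 84800
p·132000 + (1−p)·60000 = 84800
72000p + 60000 = 84800
p = (84800 − 60000) / 72000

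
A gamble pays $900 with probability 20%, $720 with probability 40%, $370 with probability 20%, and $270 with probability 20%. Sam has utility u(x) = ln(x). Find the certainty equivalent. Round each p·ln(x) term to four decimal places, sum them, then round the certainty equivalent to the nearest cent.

$541.64

E[u] = 0.2·ln(900) + 0.4·ln(720) + 0.2·ln(370) + 0.2·ln(270) = 1.3605 + 2.6317 + 1.1827 + 1.1197 = 6.2946
CE = e^6.2946 ≈ 541.64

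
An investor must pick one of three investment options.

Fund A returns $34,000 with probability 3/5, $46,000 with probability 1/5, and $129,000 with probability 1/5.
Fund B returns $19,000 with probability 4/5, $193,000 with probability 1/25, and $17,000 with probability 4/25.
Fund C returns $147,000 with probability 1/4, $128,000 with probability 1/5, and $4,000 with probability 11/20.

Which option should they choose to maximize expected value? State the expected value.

Fund C ($64,550)

Fund A = 3/5 × 34000 + 1/5 × 46000 + 1/5 × 129000 = 20400 + 9200 + 25800 = 55400
Fund B = 4/5 × 19000 + 1/25 × 193000 + 4/25 × 17000 = 15200 + 7720 + 2720 = 25640
Fund C = 1/4 × 147000 + 1/5 × 128000 + 11/20 × 4000 = 36750 + 25600 + 2200 = 64550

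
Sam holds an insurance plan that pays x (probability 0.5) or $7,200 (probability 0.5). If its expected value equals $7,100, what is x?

0.5·x + 0.5·7200 = 7100
0.5·x = 7100 − 3600 = 3500
x = 3500 / 0.5 = 7000

x = $7,000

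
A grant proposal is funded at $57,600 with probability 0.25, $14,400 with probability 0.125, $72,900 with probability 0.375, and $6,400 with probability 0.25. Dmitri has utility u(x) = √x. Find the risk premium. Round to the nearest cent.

E[u] = 0.25·√57600 + 0.125·√14400 + 0.375·√72900 + 0.25·√6400 = 0.25·240 + 0.125·120 + 0.375·270 + 0.25·80 = 196.25
CE = (196.25)² = 38514.0625
Risk premium = EV − CE = 45137.5 − 38514.0625 = 6623.4375

$6,623.44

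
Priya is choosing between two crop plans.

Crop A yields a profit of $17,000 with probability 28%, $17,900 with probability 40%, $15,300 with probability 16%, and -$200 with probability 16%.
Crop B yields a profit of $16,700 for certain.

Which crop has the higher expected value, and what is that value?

Crop A = 0.28 × 17000 + 0.4 × 17900 + 0.16 × 15300 + 0.16 × (-200) = 4760 + 7160 + 2448 − 32 = 14336
Crop B: 16700 (certain)

Crop B ($16,700)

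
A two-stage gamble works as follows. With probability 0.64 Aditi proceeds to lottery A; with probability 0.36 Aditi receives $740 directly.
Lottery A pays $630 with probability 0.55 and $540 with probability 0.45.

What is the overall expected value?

$643.68

EV(A) = 0.55 × 630 + 0.45 × 540 = 346.5 + 243 = 589.5
Branch B: 740 (certain)
Overall = 0.64 × 589.5 + 0.36 × 740 = 377.28 + 266.4 = 643.68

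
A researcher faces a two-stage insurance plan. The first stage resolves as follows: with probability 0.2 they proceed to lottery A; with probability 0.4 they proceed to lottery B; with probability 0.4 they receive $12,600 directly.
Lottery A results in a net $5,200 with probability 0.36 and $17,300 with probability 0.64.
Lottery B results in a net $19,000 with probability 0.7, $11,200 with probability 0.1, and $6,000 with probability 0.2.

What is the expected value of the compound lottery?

$13,876.80

EV(A) = 0.36 × 5200 + 0.64 × 17300 = 1872 + 11072 = 12944
EV(B) = 0.7 × 19000 + 0.1 × 11200 + 0.2 × 6000 = 13300 + 1120 + 1200 = 15620
Branch C: 12600 (certain)
Overall = 0.2 × 12944 + 0.4 × 15620 + 0.4 × 12600 = 2588.8 + 6248 + 5040 = 13876.8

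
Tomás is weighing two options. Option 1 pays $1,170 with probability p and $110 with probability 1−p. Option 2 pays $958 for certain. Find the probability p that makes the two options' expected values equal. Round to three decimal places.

p·1170 + (1−p)·110 = 958
1060p + 110 = 958
p = (958 − 110) / 1060

p = 0.800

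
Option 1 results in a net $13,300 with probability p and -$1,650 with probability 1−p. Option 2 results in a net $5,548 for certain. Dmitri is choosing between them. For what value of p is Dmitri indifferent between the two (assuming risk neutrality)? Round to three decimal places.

p = 0.481

p·13300 + (1−p)·(-1650) = 5548
14950p − 1650 = 5548
p = (5548 + 1650) / 14950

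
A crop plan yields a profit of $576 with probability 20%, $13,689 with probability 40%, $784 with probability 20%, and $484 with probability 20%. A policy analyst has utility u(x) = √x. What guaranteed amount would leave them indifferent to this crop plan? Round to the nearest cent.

$3,794.56

E[u] = 0.2·√576 + 0.4·√13689 + 0.2·√784 + 0.2·√484 = 0.2·24 + 0.4·117 + 0.2·28 + 0.2·22 = 61.6
CE = (61.6)² = 3794.56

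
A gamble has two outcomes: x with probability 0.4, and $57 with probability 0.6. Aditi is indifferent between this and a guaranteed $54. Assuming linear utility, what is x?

0.4·x + 0.6·57 = 54
0.4·x = 54 − 34.2 = 19.8
x = 19.8 / 0.4 = 49.5

x = $49.50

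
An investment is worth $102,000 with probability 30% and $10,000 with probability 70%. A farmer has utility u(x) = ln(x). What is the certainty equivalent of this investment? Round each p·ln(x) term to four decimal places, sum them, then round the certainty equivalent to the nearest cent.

E[u] = 0.3·ln(102000) + 0.7·ln(10000) = 3.4598 + 6.4472 = 9.9070
CE = e^9.9070 ≈ 20070.37

$20,070.37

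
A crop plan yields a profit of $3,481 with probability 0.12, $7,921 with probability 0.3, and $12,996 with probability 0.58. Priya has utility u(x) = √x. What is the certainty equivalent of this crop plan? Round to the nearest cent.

$9,980.01

E[u] = 0.12·√3481 + 0.3·√7921 + 0.58·√12996 = 0.12·59 + 0.3·89 + 0.58·114 = 99.9
CE = (99.9)² = 9980.01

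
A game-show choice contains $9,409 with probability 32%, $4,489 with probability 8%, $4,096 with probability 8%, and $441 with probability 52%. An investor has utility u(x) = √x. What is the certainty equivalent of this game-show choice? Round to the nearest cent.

$2,749.95

E[u] = 0.32·√9409 + 0.08·√4489 + 0.08·√4096 + 0.52·√441 = 0.32·97 + 0.08·67 + 0.08·64 + 0.52·21 = 52.44
CE = (52.44)² = 2749.9536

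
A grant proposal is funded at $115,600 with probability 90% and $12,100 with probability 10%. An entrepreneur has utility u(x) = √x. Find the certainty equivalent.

E[u] = 0.9·√115600 + 0.1·√12100 = 0.9·340 + 0.1·110 = 317
CE = (317)² = 100489

$100,489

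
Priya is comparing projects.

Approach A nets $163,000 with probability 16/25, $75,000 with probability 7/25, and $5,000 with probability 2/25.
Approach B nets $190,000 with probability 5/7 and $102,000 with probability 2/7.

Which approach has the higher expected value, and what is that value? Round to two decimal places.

Approach B ($164,857.14)

Approach A = 16/25 × 163000 + 7/25 × 75000 + 2/25 × 5000 = 104320 + 21000 + 400 = 125720
Approach B = 5/7 × 190000 + 2/7 × 102000 = 135714.2857 + 29142.8571 = 164857.1429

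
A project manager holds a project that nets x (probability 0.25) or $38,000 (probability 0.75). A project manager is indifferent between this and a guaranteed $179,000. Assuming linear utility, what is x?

x = $602,000

0.25·x + 0.75·38000 = 179000
0.25·x = 179000 − 28500 = 150500
x = 150500 / 0.25 = 602000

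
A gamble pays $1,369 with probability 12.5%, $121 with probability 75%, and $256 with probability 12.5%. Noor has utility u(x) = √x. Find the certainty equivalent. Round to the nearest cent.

E[u] = 0.125·√1369 + 0.75·√121 + 0.125·√256 = 0.125·37 + 0.75·11 + 0.125·16 = 14.875
CE = (14.875)² = 221.265625

$221.27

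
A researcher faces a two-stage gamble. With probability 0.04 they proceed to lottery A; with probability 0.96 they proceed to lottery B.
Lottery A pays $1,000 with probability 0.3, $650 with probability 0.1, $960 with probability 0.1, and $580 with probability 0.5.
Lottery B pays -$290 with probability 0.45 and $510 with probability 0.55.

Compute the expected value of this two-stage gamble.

EV(A) = 0.3 × 1000 + 0.1 × 650 + 0.1 × 960 + 0.5 × 580 = 300 + 65 + 96 + 290 = 751
EV(B) = 0.45 × (-290) + 0.55 × 510 = -130.5 + 280.5 = 150
Overall = 0.04 × 751 + 0.96 × 150 = 30.04 + 144 = 174.04

$174.04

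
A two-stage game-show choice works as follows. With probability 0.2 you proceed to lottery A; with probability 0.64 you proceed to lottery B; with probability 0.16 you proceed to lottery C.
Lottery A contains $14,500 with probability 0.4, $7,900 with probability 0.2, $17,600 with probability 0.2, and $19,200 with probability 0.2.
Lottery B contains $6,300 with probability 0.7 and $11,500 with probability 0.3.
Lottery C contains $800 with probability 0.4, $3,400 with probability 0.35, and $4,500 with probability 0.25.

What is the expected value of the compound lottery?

$8,400

EV(A) = 0.4 × 14500 + 0.2 × 7900 + 0.2 × 17600 + 0.2 × 19200 = 5800 + 1580 + 3520 + 3840 = 14740
EV(B) = 0.7 × 6300 + 0.3 × 11500 = 4410 + 3450 = 7860
EV(C) = 0.4 × 800 + 0.35 × 3400 + 0.25 × 4500 = 320 + 1190 + 1125 = 2635
Overall = 0.2 × 14740 + 0.64 × 7860 + 0.16 × 2635 = 2948 + 5030.4 + 421.6 = 8400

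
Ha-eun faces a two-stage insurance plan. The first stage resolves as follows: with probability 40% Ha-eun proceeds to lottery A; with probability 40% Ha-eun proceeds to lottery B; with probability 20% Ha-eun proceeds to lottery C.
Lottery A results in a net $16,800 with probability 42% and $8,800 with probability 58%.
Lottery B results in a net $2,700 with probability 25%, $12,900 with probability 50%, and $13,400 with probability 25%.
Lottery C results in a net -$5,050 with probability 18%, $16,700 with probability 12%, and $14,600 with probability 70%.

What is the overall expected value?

EV(A) = 0.42 × 16800 + 0.58 × 8800 = 7056 + 5104 = 12160
EV(B) = 0.25 × 2700 + 0.5 × 12900 + 0.25 × 13400 = 675 + 6450 + 3350 = 10475
EV(C) = 0.18 × (-5050) + 0.12 × 16700 + 0.7 × 14600 = -909 + 2004 + 10220 = 11315
Overall = 0.4 × 12160 + 0.4 × 10475 + 0.2 × 11315 = 4864 + 4190 + 2263 = 11317

$11,317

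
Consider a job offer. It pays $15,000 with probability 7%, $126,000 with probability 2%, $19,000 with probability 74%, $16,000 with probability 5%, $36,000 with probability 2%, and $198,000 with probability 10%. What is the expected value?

EV = 0.07 × 15000 + 0.02 × 126000 + 0.74 × 19000 + 0.05 × 16000 + 0.02 × 36000 + 0.1 × 198000 = 1050 + 2520 + 14060 + 800 + 720 + 19800 = 38950

$38,950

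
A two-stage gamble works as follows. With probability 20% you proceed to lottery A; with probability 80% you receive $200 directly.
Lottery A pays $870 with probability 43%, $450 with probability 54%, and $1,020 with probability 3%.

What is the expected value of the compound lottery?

EV(A) = 0.43 × 870 + 0.54 × 450 + 0.03 × 1020 = 374.1 + 243 + 30.6 = 647.7
Branch B: 200 (certain)
Overall = 0.2 × 647.7 + 0.8 × 200 = 129.54 + 160 = 289.54

$289.54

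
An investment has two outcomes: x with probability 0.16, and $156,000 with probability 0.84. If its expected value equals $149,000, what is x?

0.16·x + 0.84·156000 = 149000
0.16·x = 149000 − 131040 = 17960
x = 17960 / 0.16 = 112250

x = $112,250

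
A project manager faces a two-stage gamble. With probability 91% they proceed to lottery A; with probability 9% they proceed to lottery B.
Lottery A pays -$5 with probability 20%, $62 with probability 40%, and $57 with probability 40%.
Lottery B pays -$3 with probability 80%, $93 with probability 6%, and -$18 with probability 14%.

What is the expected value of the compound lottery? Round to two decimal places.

$42.47

EV(A) = 0.2 × (-5) + 0.4 × 62 + 0.4 × 57 = -1 + 24.8 + 22.8 = 46.6
EV(B) = 0.8 × (-3) + 0.06 × 93 + 0.14 × (-18) = -2.4 + 5.58 − 2.52 = 0.66
Overall = 0.91 × 46.6 + 0.09 × 0.66 = 42.406 + 0.0594 = 42.4654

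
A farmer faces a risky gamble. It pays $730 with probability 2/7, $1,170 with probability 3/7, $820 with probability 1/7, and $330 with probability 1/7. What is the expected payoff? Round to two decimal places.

$874.29

EV = 2/7 × 730 + 3/7 × 1170 + 1/7 × 820 + 1/7 × 330 = 208.5714 + 501.4286 + 117.1429 + 47.1429 = 874.2857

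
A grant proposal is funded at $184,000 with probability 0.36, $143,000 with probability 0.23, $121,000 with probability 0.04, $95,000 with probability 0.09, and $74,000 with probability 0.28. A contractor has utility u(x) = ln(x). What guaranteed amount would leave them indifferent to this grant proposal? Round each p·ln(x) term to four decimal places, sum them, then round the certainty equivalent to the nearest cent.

E[u] = 0.36·ln(184000) + 0.23·ln(143000) + 0.04·ln(121000) + 0.09·ln(95000) + 0.28·ln(74000) = 4.3642 + 2.7302 + 0.4681 + 1.0315 + 3.1393 = 11.7333
CE = e^11.7333 ≈ 124654.35

$124,654.35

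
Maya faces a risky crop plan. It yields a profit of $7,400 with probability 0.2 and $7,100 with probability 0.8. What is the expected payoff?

$7,160

EV = 0.2 × 7400 + 0.8 × 7100 = 1480 + 5680 = 7160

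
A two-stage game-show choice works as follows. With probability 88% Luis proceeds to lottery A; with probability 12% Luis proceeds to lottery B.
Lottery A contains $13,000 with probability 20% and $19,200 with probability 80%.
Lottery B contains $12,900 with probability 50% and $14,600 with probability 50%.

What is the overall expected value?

EV(A) = 0.2 × 13000 + 0.8 × 19200 = 2600 + 15360 = 17960
EV(B) = 0.5 × 12900 + 0.5 × 14600 = 6450 + 7300 = 13750
Overall = 0.88 × 17960 + 0.12 × 13750 = 15804.8 + 1650 = 17454.8

$17,454.80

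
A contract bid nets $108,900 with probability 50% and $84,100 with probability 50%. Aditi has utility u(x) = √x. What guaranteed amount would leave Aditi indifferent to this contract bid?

E[u] = 0.5·√108900 + 0.5·√84100 = 0.5·330 + 0.5·290 = 310
CE = (310)² = 96100

$96,100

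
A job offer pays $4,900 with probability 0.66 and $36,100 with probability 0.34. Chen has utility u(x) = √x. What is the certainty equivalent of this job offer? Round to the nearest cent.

$12,276.64

E[u] = 0.66·√4900 + 0.34·√36100 = 0.66·70 + 0.34·190 = 110.8
CE = (110.8)² = 12276.64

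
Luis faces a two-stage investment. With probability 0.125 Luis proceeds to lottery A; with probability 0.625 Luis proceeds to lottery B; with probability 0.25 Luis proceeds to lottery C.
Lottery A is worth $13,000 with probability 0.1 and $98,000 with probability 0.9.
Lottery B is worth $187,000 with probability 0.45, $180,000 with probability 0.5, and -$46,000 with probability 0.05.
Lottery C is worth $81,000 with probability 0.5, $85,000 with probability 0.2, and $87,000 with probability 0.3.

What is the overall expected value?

EV(A) = 0.1 × 13000 + 0.9 × 98000 = 1300 + 88200 = 89500
EV(B) = 0.45 × 187000 + 0.5 × 180000 + 0.05 × (-46000) = 84150 + 90000 − 2300 = 171850
EV(C) = 0.5 × 81000 + 0.2 × 85000 + 0.3 × 87000 = 40500 + 17000 + 26100 = 83600
Overall = 0.125 × 89500 + 0.625 × 171850 + 0.25 × 83600 = 11187.5 + 107406.25 + 20900 = 139493.75

$139,493.75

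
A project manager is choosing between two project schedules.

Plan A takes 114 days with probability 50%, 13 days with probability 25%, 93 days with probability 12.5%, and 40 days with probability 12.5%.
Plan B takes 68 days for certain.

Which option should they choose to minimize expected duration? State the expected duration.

Plan B (68 days)

Plan A = 0.5 × 114 + 0.25 × 13 + 0.125 × 93 + 0.125 × 40 = 57 + 3.25 + 11.625 + 5 = 76.875
Plan B: 68 (certain)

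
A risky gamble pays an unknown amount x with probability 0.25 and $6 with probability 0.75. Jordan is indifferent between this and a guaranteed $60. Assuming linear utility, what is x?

0.25·x + 0.75·6 = 60
0.25·x = 60 − 4.5 = 55.5
x = 55.5 / 0.25 = 222

x = $222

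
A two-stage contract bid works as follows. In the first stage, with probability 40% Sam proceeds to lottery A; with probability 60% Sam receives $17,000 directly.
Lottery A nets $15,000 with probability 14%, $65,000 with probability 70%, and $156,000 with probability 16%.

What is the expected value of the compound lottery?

$39,224

EV(A) = 0.14 × 15000 + 0.7 × 65000 + 0.16 × 156000 = 2100 + 45500 + 24960 = 72560
Branch B: 17000 (certain)
Overall = 0.4 × 72560 + 0.6 × 17000 = 29024 + 10200 = 39224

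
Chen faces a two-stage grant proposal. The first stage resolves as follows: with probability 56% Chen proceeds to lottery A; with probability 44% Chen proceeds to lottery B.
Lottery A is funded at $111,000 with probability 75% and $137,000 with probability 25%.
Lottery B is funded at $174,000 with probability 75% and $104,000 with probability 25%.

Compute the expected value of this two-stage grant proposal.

$134,660

EV(A) = 0.75 × 111000 + 0.25 × 137000 = 83250 + 34250 = 117500
EV(B) = 0.75 × 174000 + 0.25 × 104000 = 130500 + 26000 = 156500
Overall = 0.56 × 117500 + 0.44 × 156500 = 65800 + 68860 = 134660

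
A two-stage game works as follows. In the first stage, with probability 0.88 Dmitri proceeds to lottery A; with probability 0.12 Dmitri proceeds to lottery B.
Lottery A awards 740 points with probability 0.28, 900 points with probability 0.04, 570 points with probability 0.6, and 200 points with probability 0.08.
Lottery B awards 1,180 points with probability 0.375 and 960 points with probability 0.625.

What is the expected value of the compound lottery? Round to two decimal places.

654.16 points

EV(A) = 0.28 × 740 + 0.04 × 900 + 0.6 × 570 + 0.08 × 200 = 207.2 + 36 + 342 + 16 = 601.2
EV(B) = 0.375 × 1180 + 0.625 × 960 = 442.5 + 600 = 1042.5
Overall = 0.88 × 601.2 + 0.12 × 1042.5 = 529.056 + 125.1 = 654.156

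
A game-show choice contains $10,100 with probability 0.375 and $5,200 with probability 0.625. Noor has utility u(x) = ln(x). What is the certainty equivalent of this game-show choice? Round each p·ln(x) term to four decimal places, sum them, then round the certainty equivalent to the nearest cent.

E[u] = 0.375·ln(10100) + 0.625·ln(5200) = 3.4576 + 5.3478 = 8.8054
CE = e^8.8054 ≈ 6670.17

$6,670.17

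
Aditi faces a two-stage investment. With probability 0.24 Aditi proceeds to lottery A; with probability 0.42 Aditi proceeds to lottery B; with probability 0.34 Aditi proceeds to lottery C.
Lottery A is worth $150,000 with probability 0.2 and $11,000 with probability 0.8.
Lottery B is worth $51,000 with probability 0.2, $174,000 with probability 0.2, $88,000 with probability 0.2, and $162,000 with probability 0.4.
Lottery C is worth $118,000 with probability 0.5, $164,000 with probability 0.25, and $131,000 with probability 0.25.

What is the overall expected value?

$107,955

EV(A) = 0.2 × 150000 + 0.8 × 11000 = 30000 + 8800 = 38800
EV(B) = 0.2 × 51000 + 0.2 × 174000 + 0.2 × 88000 + 0.4 × 162000 = 10200 + 34800 + 17600 + 64800 = 127400
EV(C) = 0.5 × 118000 + 0.25 × 164000 + 0.25 × 131000 = 59000 + 41000 + 32750 = 132750
Overall = 0.24 × 38800 + 0.42 × 127400 + 0.34 × 132750 = 9312 + 53508 + 45135 = 107955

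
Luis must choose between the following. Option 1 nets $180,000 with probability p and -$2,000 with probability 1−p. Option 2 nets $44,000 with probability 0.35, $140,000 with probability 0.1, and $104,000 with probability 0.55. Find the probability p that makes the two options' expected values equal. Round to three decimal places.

EV(Option 2) = 0.35 × 44000 + 0.1 × 140000 + 0.55 × 104000 = 15400 + 14000 + 57200 = 86600
p·180000 + (1−p)·(-2000) = 86600
182000p − 2000 = 86600
p = (86600 + 2000) / 182000

p = 0.487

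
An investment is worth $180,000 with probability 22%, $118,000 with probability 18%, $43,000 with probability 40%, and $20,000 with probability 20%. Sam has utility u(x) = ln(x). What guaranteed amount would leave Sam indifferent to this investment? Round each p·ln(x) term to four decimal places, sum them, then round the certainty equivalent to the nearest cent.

E[u] = 0.22·ln(180000) + 0.18·ln(118000) + 0.4·ln(43000) + 0.2·ln(20000) = 2.6622 + 2.1021 + 4.2676 + 1.9807 = 11.0126
CE = e^11.0126 ≈ 60633.33

$60,633.33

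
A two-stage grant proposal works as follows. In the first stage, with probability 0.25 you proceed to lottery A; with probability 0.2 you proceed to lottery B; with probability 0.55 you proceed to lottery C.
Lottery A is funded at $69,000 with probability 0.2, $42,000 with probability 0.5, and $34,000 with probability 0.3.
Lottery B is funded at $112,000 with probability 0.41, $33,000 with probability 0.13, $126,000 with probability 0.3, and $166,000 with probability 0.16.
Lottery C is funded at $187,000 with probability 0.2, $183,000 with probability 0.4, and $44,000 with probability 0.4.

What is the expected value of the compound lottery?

$104,674

EV(A) = 0.2 × 69000 + 0.5 × 42000 + 0.3 × 34000 = 13800 + 21000 + 10200 = 45000
EV(B) = 0.41 × 112000 + 0.13 × 33000 + 0.3 × 126000 + 0.16 × 166000 = 45920 + 4290 + 37800 + 26560 = 114570
EV(C) = 0.2 × 187000 + 0.4 × 183000 + 0.4 × 44000 = 37400 + 73200 + 17600 = 128200
Overall = 0.25 × 45000 + 0.2 × 114570 + 0.55 × 128200 = 11250 + 22914 + 70510 = 104674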